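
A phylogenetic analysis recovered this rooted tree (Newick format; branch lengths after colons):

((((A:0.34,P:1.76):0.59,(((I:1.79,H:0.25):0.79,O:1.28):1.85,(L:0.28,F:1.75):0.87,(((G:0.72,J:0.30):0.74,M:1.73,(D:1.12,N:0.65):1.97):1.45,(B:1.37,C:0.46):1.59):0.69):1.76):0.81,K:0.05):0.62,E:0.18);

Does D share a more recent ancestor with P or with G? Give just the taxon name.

G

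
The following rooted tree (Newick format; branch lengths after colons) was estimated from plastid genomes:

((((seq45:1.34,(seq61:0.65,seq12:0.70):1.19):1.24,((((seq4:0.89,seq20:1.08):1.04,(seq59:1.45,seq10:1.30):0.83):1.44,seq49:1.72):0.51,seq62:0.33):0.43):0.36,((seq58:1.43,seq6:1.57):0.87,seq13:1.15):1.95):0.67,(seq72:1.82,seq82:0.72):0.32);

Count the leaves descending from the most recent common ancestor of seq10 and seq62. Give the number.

The MRCA of seq10 and seq62 is the node subtending ((((seq4,seq20),(seq59,seq10)),seq49),seq62).
That clade contains 6 terminal taxa: seq10, seq20, seq4, seq49, seq59, seq62.

6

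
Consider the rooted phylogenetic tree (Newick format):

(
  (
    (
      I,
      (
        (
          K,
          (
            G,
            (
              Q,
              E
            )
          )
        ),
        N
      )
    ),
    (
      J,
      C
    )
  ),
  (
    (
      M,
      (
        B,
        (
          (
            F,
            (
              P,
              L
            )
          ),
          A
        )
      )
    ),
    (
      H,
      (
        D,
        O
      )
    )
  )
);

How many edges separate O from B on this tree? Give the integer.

6

The MRCA of O and B is the node subtending ((M,(B,((F,(P,L)),A))),(H,(D,O))).
From O up to that node: 3 branches. From B up to the same node: 3 branches. Total: 3 + 3 = 6.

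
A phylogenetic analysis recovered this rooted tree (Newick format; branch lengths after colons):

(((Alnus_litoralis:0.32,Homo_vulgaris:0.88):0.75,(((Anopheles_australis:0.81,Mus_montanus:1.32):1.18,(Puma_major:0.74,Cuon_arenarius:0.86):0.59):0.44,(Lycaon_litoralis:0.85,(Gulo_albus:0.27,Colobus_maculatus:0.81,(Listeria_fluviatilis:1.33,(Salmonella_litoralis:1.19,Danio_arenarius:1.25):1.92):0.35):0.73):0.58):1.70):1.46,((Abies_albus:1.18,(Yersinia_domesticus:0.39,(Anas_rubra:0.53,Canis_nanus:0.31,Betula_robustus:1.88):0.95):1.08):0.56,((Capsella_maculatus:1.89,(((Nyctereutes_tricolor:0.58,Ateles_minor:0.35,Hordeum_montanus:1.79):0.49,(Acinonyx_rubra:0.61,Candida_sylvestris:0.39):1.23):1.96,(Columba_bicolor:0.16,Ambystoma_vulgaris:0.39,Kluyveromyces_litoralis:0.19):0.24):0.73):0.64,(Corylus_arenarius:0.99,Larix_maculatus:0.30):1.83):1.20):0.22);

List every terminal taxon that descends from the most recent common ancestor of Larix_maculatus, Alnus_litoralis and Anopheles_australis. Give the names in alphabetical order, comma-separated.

Abies_albus, Acinonyx_rubra, Alnus_litoralis, Ambystoma_vulgaris, Anas_rubra, Anopheles_australis, Ateles_minor, Betula_robustus, Candida_sylvestris, Canis_nanus, Capsella_maculatus, Colobus_maculatus, Columba_bicolor, Corylus_arenarius, Cuon_arenarius, Danio_arenarius, Gulo_albus, Homo_vulgaris, Hordeum_montanus, Kluyveromyces_litoralis, Larix_maculatus, Listeria_fluviatilis, Lycaon_litoralis, Mus_montanus, Nyctereutes_tricolor, Puma_major, Salmonella_litoralis, Yersinia_domesticus

Tracing Larix_maculatus: it sits inside (Corylus_arenarius,Larix_maculatus).
Tracing Alnus_litoralis: it sits inside (Alnus_litoralis,Homo_vulgaris).
Tracing Anopheles_australis: it sits inside (Anopheles_australis,Mus_montanus).
The smallest clade enclosing all 3 is the whole tree (their MRCA is the root), so the answer is all 28 tips in alphabetical order.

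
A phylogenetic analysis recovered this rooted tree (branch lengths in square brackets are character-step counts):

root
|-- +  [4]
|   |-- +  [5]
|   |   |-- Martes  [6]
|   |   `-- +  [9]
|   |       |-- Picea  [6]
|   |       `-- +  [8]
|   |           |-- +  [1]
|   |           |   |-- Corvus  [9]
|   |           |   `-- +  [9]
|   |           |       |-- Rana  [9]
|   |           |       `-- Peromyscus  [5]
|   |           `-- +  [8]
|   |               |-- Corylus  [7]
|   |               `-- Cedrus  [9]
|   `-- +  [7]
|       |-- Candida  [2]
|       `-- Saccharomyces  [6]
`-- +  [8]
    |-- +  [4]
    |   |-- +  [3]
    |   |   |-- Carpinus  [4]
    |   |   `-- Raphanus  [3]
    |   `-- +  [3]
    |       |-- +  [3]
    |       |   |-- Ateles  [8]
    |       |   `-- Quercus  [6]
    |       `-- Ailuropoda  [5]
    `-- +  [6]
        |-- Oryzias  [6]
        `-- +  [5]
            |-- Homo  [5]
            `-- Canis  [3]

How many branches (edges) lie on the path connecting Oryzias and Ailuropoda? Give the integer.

The MRCA of Oryzias and Ailuropoda is the node subtending (((Carpinus,Raphanus),((Ateles,Quercus),Ailuropoda)),(Oryzias,(Homo,Canis))).
From Oryzias up to that node: 2 branches. From Ailuropoda up to the same node: 3 branches. Total: 2 + 3 = 5.

5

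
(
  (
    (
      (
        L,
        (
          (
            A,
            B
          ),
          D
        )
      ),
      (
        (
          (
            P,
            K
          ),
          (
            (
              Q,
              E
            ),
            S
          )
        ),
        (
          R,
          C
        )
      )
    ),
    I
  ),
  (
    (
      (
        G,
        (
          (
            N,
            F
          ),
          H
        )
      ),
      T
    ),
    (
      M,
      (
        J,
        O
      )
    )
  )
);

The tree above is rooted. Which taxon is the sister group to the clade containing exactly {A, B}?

D

The clade containing exactly {A, B} attaches to the tree at the node subtending ((A,B),D).
The other lineage descending from that same node — the sister group — is the single tip D.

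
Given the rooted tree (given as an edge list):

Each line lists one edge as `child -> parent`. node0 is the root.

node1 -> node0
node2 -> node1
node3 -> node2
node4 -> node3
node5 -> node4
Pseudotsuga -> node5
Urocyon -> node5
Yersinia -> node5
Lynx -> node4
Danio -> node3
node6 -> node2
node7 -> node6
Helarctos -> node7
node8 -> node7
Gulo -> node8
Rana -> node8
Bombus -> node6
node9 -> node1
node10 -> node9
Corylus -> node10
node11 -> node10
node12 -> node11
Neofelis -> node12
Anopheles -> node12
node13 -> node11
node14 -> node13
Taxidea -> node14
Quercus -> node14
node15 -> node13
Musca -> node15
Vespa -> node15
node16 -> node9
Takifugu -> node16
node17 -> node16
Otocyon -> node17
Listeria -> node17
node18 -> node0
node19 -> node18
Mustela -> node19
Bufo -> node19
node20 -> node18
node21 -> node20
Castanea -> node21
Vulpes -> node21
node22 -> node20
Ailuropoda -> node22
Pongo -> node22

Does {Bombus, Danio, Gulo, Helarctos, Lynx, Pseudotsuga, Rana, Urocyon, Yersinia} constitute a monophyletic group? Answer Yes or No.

Yes

The most recent common ancestor of these taxa subtends ((((Pseudotsuga,Urocyon,Yersinia),Lynx),Danio),((Helarctos,(Gulo,Rana)),Bombus)).
That clade has exactly 9 tips — every listed taxon and nothing else — so the group is monophyletic.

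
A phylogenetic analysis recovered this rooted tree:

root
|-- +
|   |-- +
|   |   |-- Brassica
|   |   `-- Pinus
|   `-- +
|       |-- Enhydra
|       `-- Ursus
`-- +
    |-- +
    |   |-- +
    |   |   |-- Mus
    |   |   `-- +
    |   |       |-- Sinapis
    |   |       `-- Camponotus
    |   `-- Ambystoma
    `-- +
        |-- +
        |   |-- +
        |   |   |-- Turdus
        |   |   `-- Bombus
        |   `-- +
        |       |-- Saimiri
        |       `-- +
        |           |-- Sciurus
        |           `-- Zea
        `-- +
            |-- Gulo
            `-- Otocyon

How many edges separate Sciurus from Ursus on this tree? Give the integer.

9

The MRCA of Sciurus and Ursus is the root of the tree.
From Sciurus up to that node: 6 branches. From Ursus up to the same node: 3 branches. Total: 6 + 3 = 9.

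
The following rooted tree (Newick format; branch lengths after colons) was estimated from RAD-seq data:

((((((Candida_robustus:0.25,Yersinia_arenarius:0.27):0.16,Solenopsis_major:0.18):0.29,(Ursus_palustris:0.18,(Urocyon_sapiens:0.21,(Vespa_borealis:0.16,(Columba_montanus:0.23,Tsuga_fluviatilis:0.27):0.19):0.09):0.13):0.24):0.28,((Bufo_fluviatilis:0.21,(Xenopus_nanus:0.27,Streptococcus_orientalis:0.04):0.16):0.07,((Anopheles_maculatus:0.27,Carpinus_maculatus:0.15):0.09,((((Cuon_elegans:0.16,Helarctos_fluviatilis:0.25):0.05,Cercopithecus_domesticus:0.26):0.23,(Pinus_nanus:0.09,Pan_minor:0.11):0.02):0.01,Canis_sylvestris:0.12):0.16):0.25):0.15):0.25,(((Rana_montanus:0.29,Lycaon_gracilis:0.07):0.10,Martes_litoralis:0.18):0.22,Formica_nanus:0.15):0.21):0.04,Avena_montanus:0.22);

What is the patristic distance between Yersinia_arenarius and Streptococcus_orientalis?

The path runs Yersinia_arenarius → … → MRCA → … → Streptococcus_orientalis; the MRCA is the node subtending ((((Candida_robustus,Yersinia_arenarius),Solenopsis_major),(Ursus_palustris,(Urocyon_sapiens,(Vespa_borealis,(Columba_montanus,Tsuga_fluviatilis))))),((Bufo_fluviatilis,(Xenopus_nanus,Streptococcus_orientalis)),((Anopheles_maculatus,Carpinus_maculatus),((((Cuon_elegans,Helarctos_fluviatilis),Cercopithecus_domesticus),(Pinus_nanus,Pan_minor)),Canis_sylvestris)))).
Branch lengths along that path: 0.27 + 0.16 + 0.29 + 0.28 + 0.15 + 0.07 + 0.16 + 0.04 = 1.42.

1.42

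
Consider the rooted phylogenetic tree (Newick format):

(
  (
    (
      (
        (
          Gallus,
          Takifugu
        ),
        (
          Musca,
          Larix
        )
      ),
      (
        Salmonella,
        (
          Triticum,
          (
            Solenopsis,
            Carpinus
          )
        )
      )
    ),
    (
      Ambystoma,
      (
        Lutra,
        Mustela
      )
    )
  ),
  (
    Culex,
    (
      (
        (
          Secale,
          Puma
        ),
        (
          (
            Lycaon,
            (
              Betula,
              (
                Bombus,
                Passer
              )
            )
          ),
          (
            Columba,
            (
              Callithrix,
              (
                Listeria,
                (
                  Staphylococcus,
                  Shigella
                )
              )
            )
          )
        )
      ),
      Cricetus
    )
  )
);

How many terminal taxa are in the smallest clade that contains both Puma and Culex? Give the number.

13

The MRCA of Puma and Culex is the node subtending (Culex,(((Secale,Puma),((Lycaon,(Betula,(Bombus,Passer))),(Columba,(Callithrix,(Listeria,(Staphylococcus,Shigella)))))),Cricetus)).
That clade contains 13 terminal taxa: Betula, Bombus, Callithrix, Columba, Cricetus, Culex, Listeria, Lycaon, Passer, Puma, Secale, Shigella, Staphylococcus.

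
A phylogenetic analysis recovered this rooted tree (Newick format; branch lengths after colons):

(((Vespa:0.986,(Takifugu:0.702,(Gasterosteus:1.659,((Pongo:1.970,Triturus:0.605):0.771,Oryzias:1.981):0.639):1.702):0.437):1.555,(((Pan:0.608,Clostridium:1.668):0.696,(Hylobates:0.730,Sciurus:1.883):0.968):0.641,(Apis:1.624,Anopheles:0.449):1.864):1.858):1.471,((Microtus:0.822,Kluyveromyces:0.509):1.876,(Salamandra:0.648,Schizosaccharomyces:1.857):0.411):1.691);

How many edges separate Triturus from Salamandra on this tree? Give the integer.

10

The MRCA of Triturus and Salamandra is the root of the tree.
From Triturus up to that node: 7 branches. From Salamandra up to the same node: 3 branches. Total: 7 + 3 = 10.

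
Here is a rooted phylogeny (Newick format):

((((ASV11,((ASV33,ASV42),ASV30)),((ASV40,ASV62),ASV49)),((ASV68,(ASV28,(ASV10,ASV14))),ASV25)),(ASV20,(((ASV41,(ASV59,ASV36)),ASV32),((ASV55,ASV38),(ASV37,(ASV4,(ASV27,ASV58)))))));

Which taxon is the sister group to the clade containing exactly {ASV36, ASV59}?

The clade containing exactly {ASV36, ASV59} attaches to the tree at the node subtending (ASV41,(ASV59,ASV36)).
The other lineage descending from that same node — the sister group — is the single tip ASV41.

ASV41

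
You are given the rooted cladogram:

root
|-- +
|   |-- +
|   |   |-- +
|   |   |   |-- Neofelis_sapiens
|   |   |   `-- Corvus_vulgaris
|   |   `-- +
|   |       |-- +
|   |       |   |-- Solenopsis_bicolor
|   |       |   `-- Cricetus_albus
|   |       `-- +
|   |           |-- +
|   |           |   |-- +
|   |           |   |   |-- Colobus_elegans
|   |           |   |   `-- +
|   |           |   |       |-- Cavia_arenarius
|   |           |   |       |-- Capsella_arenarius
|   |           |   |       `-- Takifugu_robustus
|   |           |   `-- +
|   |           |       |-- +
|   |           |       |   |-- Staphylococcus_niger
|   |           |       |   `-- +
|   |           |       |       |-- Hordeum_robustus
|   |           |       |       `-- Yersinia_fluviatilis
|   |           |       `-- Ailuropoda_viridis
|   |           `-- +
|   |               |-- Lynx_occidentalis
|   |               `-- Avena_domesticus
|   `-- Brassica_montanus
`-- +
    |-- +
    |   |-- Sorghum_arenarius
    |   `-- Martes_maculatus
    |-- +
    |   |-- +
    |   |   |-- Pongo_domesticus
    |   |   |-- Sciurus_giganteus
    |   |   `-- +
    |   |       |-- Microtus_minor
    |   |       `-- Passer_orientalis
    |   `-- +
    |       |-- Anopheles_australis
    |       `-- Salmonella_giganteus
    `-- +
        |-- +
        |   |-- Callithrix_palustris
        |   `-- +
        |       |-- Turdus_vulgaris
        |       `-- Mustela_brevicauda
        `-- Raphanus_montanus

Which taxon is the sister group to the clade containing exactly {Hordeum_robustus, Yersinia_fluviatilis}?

Staphylococcus_niger

The clade containing exactly {Hordeum_robustus, Yersinia_fluviatilis} attaches to the tree at the node subtending (Staphylococcus_niger,(Hordeum_robustus,Yersinia_fluviatilis)).
The other lineage descending from that same node — the sister group — is the single tip Staphylococcus_niger.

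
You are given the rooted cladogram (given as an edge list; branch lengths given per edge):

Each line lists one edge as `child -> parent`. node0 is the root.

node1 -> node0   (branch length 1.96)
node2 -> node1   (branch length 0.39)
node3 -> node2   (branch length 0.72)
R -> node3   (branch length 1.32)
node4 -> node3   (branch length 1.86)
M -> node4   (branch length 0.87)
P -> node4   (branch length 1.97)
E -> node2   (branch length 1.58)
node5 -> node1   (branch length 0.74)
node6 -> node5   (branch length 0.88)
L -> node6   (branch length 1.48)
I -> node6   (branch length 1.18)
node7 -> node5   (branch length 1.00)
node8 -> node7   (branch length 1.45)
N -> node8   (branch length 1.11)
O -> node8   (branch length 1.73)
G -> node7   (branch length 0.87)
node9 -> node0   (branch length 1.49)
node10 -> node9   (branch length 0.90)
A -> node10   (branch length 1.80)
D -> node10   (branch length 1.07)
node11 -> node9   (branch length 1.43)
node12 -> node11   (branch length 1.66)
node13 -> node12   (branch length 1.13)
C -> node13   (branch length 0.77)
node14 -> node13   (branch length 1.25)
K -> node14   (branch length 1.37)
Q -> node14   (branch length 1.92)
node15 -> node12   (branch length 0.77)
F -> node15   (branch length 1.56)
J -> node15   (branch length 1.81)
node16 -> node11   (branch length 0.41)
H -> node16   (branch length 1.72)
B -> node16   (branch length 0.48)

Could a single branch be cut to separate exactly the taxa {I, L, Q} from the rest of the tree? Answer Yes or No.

The MRCA of the listed taxa is the root, so the smallest clade containing them is the whole tree.
That clade also contains A, B, C, D, E, F, G, H, J, K, M, N, O, P, R, which are not in the proposed group, so the group is not monophyletic.

No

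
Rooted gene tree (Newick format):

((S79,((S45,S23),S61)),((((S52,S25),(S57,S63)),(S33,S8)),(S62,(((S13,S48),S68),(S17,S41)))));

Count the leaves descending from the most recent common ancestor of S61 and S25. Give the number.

16

The MRCA of S61 and S25 is the root, so the clade is the entire tree.
That clade contains 16 terminal taxa: S13, S17, S23, S25, S33, S41, S45, S48, S52, S57, S61, S62, S63, S68, S79, S8.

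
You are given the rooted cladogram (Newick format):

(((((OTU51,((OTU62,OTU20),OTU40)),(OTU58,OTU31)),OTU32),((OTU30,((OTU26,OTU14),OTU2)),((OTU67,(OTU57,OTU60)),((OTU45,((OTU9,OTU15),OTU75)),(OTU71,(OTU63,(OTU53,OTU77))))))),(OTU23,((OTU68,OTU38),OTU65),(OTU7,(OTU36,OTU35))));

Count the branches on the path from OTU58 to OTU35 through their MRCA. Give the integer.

The MRCA of OTU58 and OTU35 is the root of the tree.
From OTU58 up to that node: 5 branches. From OTU35 up to the same node: 4 branches. Total: 5 + 4 = 9.

9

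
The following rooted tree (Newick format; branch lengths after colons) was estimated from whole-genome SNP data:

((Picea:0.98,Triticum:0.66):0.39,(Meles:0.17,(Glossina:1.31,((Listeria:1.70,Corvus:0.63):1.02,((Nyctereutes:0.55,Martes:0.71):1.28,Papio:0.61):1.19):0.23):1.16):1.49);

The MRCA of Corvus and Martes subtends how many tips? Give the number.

5

The MRCA of Corvus and Martes is the node subtending ((Listeria,Corvus),((Nyctereutes,Martes),Papio)).
That clade contains 5 terminal taxa: Corvus, Listeria, Martes, Nyctereutes, Papio.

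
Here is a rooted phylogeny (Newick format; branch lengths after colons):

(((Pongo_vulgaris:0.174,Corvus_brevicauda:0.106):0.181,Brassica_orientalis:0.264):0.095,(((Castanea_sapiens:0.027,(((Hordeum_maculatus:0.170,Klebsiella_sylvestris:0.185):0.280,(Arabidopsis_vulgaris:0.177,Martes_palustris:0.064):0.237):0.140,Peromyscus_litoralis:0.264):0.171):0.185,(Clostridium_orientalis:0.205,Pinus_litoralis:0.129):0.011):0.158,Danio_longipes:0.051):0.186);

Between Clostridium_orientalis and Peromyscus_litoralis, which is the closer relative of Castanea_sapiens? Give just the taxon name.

Peromyscus_litoralis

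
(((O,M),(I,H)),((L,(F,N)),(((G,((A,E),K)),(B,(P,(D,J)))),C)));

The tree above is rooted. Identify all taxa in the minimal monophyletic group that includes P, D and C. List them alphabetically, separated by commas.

A, B, C, D, E, G, J, K, P

Tracing P: it sits inside (P,(D,J)).
Tracing D: it sits inside (D,J).
Tracing C: it sits inside (((G,((A,E),K)),(B,(P,(D,J)))),C).
The smallest clade enclosing all 3 is (((G,((A,E),K)),(B,(P,(D,J)))),C); the answer is its 9 terminal taxa in alphabetical order.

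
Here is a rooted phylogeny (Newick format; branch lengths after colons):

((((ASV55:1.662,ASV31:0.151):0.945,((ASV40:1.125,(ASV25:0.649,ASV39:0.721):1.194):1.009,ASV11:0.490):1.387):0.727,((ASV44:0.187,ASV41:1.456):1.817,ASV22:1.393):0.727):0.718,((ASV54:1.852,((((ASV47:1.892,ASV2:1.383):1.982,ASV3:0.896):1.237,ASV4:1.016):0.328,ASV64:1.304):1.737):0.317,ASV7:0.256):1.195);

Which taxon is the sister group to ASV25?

ASV39

ASV25 attaches to the tree at the node subtending (ASV25,ASV39).
The other lineage descending from that same node — the sister group — is the single tip ASV39.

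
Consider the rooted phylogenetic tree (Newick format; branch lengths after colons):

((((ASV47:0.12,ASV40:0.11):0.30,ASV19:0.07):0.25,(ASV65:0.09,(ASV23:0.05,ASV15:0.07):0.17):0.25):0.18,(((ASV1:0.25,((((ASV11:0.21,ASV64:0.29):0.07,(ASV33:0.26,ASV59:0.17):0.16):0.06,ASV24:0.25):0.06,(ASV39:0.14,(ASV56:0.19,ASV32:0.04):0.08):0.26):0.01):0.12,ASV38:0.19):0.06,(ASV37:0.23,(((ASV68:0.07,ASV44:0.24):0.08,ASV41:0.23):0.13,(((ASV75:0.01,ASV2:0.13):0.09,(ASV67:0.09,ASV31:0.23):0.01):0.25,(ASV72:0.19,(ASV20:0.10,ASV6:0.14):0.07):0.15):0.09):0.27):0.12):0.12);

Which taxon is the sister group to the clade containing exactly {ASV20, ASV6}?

The clade containing exactly {ASV20, ASV6} attaches to the tree at the node subtending (ASV72,(ASV20,ASV6)).
The other lineage descending from that same node — the sister group — is the single tip ASV72.

ASV72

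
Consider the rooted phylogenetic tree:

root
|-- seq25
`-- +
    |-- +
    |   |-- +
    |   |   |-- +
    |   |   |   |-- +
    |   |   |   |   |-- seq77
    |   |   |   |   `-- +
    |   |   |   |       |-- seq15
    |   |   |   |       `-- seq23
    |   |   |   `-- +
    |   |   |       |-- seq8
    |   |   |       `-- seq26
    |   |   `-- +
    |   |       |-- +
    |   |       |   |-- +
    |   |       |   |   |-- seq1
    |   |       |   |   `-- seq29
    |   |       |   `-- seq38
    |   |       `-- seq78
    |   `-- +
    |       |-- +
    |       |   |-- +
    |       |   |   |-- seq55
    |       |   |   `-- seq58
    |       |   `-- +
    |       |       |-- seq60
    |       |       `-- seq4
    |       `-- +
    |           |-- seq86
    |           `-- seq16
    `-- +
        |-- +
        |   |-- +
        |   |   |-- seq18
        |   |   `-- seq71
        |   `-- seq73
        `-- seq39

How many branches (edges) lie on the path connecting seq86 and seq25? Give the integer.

6

The MRCA of seq86 and seq25 is the root of the tree.
From seq86 up to that node: 5 branches. From seq25 up to the same node: 1 branch. Total: 5 + 1 = 6.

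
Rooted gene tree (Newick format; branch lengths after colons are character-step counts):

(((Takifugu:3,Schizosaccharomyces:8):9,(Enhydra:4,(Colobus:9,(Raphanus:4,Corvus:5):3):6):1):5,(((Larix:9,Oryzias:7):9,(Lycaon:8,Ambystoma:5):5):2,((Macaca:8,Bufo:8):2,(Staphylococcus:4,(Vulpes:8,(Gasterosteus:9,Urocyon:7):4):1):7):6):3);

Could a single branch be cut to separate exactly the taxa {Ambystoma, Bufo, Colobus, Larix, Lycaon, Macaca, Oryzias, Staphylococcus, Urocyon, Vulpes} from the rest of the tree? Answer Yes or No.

The MRCA of the listed taxa is the root, so the smallest clade containing them is the whole tree.
That clade also contains Corvus, Enhydra, Gasterosteus, Raphanus, Schizosaccharomyces, Takifugu, which are not in the proposed group, so the group is not monophyletic.

No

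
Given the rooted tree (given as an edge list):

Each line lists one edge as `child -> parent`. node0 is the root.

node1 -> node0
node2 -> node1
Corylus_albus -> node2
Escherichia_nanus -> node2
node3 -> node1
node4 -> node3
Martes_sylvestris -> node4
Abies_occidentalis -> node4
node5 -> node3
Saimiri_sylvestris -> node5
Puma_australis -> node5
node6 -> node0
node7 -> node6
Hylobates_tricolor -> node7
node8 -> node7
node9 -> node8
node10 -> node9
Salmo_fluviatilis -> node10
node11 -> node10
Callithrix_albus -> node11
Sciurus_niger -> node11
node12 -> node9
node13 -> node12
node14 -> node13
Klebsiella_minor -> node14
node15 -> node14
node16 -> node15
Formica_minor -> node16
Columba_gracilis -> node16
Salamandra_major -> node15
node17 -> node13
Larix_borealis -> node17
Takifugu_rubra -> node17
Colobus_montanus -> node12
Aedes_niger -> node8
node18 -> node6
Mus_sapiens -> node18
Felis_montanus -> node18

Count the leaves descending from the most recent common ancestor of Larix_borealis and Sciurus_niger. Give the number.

10

The MRCA of Larix_borealis and Sciurus_niger is the node subtending ((Salmo_fluviatilis,(Callithrix_albus,Sciurus_niger)),(((Klebsiella_minor,((Formica_minor,Columba_gracilis),Salamandra_major)),(Larix_borealis,Takifugu_rubra)),Colobus_montanus)).
That clade contains 10 terminal taxa: Callithrix_albus, Colobus_montanus, Columba_gracilis, Formica_minor, Klebsiella_minor, Larix_borealis, Salamandra_major, Salmo_fluviatilis, Sciurus_niger, Takifugu_rubra.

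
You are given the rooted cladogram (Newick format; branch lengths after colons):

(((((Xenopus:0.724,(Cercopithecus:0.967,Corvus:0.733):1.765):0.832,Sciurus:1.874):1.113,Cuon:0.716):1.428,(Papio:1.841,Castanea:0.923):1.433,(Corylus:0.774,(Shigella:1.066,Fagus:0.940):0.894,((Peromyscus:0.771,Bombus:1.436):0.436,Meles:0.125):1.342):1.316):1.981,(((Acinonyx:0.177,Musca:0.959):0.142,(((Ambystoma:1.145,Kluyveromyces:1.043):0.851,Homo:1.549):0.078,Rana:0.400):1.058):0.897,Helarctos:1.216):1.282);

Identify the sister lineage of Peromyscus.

Peromyscus attaches to the tree at the node subtending (Peromyscus,Bombus).
The other lineage descending from that same node — the sister group — is the single tip Bombus.

Bombus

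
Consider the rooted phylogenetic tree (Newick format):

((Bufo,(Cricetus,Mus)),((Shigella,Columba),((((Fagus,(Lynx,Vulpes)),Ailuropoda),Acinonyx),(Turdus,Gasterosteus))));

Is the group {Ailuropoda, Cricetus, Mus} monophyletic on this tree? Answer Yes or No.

The MRCA of the listed taxa is the root, so the smallest clade containing them is the whole tree.
That clade also contains Acinonyx, Bufo, Columba, Fagus, Gasterosteus, Lynx, Shigella, Turdus, Vulpes, which are not in the proposed group, so the group is not monophyletic.

No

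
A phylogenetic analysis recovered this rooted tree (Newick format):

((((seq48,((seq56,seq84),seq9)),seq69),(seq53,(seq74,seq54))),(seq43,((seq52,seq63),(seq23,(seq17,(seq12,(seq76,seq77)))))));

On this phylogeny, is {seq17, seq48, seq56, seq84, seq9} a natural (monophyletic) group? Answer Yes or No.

The MRCA of the listed taxa is the root, so the smallest clade containing them is the whole tree.
That clade also contains seq12, seq23, seq43, seq52, seq53, seq54, seq63, seq69, seq74, seq76, seq77, which are not in the proposed group, so the group is not monophyletic.

No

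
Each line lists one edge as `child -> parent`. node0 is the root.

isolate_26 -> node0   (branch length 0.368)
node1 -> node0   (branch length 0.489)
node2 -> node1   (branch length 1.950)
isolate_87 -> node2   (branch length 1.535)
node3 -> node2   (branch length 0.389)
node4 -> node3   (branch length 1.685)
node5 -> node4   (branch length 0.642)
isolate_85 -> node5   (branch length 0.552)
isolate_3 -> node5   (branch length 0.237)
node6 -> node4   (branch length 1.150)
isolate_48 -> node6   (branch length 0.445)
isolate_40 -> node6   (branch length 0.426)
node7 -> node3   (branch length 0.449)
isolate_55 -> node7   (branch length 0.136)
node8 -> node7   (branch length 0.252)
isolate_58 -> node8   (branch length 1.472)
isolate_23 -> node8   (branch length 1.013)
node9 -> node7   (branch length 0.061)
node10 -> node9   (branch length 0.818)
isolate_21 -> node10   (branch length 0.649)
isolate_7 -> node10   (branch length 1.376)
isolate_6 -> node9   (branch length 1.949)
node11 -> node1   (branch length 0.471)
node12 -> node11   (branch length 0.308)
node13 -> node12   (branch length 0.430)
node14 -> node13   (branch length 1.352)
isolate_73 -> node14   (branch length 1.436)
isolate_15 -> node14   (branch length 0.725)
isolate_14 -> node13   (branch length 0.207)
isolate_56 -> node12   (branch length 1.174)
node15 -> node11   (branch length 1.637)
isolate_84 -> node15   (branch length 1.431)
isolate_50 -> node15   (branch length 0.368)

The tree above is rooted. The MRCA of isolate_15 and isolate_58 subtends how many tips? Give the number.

17

The MRCA of isolate_15 and isolate_58 is the node subtending ((isolate_87,(((isolate_85,isolate_3),(isolate_48,isolate_40)),(isolate_55,(isolate_58,isolate_23),((isolate_21,isolate_7),isolate_6)))),((((isolate_73,isolate_15),isolate_14),isolate_56),(isolate_84,isolate_50))).
That clade contains 17 terminal taxa: isolate_14, isolate_15, isolate_21, isolate_23, isolate_3, isolate_40, isolate_48, isolate_50, isolate_55, isolate_56, isolate_58, isolate_6, isolate_7, isolate_73, isolate_84, isolate_85, isolate_87.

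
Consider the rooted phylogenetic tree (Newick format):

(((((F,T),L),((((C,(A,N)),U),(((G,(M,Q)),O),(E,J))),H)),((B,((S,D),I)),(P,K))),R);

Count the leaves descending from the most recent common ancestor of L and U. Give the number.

14

The MRCA of L and U is the node subtending (((F,T),L),((((C,(A,N)),U),(((G,(M,Q)),O),(E,J))),H)).
That clade contains 14 terminal taxa: A, C, E, F, G, H, J, L, M, N, O, Q, T, U.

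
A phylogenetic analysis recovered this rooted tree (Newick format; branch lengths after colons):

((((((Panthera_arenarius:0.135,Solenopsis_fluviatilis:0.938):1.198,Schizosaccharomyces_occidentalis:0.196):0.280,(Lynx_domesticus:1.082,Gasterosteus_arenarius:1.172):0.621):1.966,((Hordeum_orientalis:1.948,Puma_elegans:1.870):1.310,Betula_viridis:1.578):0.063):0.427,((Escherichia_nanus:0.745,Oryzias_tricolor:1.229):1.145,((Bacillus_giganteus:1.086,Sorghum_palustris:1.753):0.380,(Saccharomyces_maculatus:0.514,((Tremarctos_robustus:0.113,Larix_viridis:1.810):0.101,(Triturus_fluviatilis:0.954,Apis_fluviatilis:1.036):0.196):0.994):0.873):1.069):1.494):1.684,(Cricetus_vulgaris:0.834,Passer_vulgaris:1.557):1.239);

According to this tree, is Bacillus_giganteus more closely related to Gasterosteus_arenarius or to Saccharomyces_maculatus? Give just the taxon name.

Saccharomyces_maculatus

The MRCA of Bacillus_giganteus and Saccharomyces_maculatus subtends ((Bacillus_giganteus,Sorghum_palustris),(Saccharomyces_maculatus,((Tremarctos_robustus,Larix_viridis),(Triturus_fluviatilis,Apis_fluviatilis)))) (7 taxa).
The MRCA of Bacillus_giganteus and Gasterosteus_arenarius subtends (((((Panthera_arenarius,Solenopsis_fluviatilis),Schizosaccharomyces_occidentalis),(Lynx_domesticus,Gasterosteus_arenarius)),((Hordeum_orientalis,Puma_elegans),Betula_viridis)),((Escherichia_nanus,Oryzias_tricolor),((Bacillus_giganteus,Sorghum_palustris),(Saccharomyces_maculatus,((Tremarctos_robustus,Larix_viridis),(Triturus_fluviatilis,Apis_fluviatilis)))))) (17 taxa).
The first is nested inside the second, so Bacillus_giganteus shares a more recent common ancestor with Saccharomyces_maculatus.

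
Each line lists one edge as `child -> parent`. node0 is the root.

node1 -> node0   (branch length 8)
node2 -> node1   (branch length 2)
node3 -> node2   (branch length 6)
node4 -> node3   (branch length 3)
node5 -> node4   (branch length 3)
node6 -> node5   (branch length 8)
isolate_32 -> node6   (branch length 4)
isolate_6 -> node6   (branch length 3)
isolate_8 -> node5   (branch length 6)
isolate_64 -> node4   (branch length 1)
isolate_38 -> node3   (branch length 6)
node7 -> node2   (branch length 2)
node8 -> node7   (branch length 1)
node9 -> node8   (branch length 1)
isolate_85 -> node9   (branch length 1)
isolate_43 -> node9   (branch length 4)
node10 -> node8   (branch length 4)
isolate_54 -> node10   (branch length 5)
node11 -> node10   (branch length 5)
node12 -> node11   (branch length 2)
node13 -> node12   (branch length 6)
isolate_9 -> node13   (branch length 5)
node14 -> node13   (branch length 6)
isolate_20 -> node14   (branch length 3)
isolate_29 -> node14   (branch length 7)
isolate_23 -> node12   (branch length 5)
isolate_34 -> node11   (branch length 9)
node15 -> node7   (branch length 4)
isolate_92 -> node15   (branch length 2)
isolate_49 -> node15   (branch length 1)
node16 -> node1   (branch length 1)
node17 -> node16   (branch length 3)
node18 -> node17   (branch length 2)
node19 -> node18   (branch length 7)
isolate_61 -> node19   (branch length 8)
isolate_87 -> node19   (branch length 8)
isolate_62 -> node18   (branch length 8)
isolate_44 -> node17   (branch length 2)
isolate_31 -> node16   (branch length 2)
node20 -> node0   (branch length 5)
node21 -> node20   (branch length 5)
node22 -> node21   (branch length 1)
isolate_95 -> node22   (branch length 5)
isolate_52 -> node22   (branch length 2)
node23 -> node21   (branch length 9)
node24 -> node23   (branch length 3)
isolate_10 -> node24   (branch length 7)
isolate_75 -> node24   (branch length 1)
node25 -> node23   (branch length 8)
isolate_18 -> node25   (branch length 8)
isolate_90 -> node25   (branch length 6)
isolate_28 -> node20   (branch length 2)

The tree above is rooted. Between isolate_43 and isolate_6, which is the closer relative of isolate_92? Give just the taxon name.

The MRCA of isolate_92 and isolate_43 subtends (((isolate_85,isolate_43),(isolate_54,(((isolate_9,(isolate_20,isolate_29)),isolate_23),isolate_34))),(isolate_92,isolate_49)) (10 taxa).
The MRCA of isolate_92 and isolate_6 subtends (((((isolate_32,isolate_6),isolate_8),isolate_64),isolate_38),(((isolate_85,isolate_43),(isolate_54,(((isolate_9,(isolate_20,isolate_29)),isolate_23),isolate_34))),(isolate_92,isolate_49))) (15 taxa).
The first is nested inside the second, so isolate_92 shares a more recent common ancestor with isolate_43.

isolate_43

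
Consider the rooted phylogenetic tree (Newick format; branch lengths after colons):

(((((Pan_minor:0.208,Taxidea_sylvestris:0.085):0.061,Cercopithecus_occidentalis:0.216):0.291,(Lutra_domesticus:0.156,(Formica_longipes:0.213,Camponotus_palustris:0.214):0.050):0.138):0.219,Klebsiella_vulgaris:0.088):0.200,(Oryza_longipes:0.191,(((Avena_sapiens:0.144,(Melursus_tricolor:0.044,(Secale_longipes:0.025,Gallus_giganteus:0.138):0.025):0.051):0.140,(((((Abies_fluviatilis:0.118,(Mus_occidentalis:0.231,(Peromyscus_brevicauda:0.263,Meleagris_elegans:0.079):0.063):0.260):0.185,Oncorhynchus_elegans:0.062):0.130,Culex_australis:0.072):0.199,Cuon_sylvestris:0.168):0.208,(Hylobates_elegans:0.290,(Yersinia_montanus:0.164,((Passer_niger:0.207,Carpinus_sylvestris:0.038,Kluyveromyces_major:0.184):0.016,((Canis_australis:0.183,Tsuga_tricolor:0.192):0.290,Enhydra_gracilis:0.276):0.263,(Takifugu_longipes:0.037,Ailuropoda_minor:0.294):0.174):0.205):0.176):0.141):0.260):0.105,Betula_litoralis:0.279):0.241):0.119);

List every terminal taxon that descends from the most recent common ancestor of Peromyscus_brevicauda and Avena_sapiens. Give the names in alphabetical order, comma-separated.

Abies_fluviatilis, Ailuropoda_minor, Avena_sapiens, Canis_australis, Carpinus_sylvestris, Culex_australis, Cuon_sylvestris, Enhydra_gracilis, Gallus_giganteus, Hylobates_elegans, Kluyveromyces_major, Meleagris_elegans, Melursus_tricolor, Mus_occidentalis, Oncorhynchus_elegans, Passer_niger, Peromyscus_brevicauda, Secale_longipes, Takifugu_longipes, Tsuga_tricolor, Yersinia_montanus

Tracing Peromyscus_brevicauda: it sits inside (Peromyscus_brevicauda,Meleagris_elegans).
Tracing Avena_sapiens: it sits inside (Avena_sapiens,(Melursus_tricolor,(Secale_longipes,Gallus_giganteus))).
The smallest clade enclosing both is ((Avena_sapiens,(Melursus_tricolor,(Secale_longipes,Gallus_giganteus))),(((((Abies_fluviatilis,(Mus_occidentalis,(Peromyscus_brevicauda,Meleagris_elegans))),Oncorhynchus_elegans),Culex_australis),Cuon_sylvestris),(Hylobates_elegans,(Yersinia_montanus,((Passer_niger,Carpinus_sylvestris,Kluyveromyces_major),((Canis_australis,Tsuga_tricolor),Enhydra_gracilis),(Takifugu_longipes,Ailuropoda_minor)))))); the answer is its 21 terminal taxa in alphabetical order.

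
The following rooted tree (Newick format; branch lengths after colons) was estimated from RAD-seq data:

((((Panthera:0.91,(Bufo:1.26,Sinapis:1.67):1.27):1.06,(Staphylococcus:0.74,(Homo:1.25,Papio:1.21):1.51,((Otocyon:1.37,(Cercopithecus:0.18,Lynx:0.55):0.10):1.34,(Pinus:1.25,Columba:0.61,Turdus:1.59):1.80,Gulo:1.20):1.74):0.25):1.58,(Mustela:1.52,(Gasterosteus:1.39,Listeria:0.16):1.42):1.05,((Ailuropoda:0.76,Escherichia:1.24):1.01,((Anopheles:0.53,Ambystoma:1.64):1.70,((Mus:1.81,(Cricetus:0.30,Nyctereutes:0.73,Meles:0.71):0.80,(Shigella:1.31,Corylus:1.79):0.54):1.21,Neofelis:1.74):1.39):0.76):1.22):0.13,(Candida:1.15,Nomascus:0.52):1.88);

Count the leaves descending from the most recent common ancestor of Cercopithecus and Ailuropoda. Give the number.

The MRCA of Cercopithecus and Ailuropoda is the node subtending (((Panthera,(Bufo,Sinapis)),(Staphylococcus,(Homo,Papio),((Otocyon,(Cercopithecus,Lynx)),(Pinus,Columba,Turdus),Gulo))),(Mustela,(Gasterosteus,Listeria)),((Ailuropoda,Escherichia),((Anopheles,Ambystoma),((Mus,(Cricetus,Nyctereutes,Meles),(Shigella,Corylus)),Neofelis)))).
That clade contains 27 terminal taxa: Ailuropoda, Ambystoma, Anopheles, Bufo, Cercopithecus, Columba, Corylus, Cricetus, Escherichia, Gasterosteus, Gulo, Homo, Listeria, Lynx, Meles, Mus, Mustela, Neofelis, Nyctereutes, Otocyon, Panthera, Papio, Pinus, Shigella, Sinapis, Staphylococcus, Turdus.

27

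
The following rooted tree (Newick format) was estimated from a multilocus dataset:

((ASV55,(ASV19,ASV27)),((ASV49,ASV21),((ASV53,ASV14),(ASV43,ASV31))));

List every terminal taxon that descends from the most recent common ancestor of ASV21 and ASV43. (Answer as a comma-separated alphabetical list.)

ASV14, ASV21, ASV31, ASV43, ASV49, ASV53

Tracing ASV21: it sits inside (ASV49,ASV21).
Tracing ASV43: it sits inside (ASV43,ASV31).
The smallest clade enclosing both is ((ASV49,ASV21),((ASV53,ASV14),(ASV43,ASV31))); the answer is its 6 terminal taxa in alphabetical order.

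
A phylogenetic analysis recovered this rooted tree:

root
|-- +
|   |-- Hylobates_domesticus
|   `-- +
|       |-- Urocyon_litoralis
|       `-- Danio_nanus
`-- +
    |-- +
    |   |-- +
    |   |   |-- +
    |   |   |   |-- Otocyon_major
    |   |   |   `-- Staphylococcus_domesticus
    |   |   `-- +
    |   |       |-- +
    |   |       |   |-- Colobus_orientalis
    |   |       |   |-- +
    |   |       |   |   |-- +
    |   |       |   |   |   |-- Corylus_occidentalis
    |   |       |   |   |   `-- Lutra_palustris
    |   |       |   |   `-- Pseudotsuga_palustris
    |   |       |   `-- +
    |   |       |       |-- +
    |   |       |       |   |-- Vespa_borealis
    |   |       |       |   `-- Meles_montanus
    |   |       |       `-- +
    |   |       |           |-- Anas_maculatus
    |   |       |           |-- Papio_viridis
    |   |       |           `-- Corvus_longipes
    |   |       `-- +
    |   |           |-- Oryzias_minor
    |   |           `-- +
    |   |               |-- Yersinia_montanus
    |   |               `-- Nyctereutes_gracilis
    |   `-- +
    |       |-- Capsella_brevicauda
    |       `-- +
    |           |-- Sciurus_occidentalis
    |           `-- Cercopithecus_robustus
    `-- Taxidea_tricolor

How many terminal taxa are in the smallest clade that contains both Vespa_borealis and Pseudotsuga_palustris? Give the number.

9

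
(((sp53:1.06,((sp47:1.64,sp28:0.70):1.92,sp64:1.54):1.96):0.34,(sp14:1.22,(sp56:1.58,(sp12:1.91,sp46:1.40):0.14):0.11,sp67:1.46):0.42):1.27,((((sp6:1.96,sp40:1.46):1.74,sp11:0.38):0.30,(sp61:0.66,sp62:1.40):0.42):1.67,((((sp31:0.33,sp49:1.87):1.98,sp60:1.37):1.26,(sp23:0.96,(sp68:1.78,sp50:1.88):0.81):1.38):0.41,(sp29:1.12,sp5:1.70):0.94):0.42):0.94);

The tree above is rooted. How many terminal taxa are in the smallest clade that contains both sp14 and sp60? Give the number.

The MRCA of sp14 and sp60 is the root, so the clade is the entire tree.
That clade contains 22 terminal taxa: sp11, sp12, sp14, sp23, sp28, sp29, sp31, sp40, sp46, sp47, sp49, sp5, sp50, sp53, sp56, sp6, sp60, sp61, sp62, sp64, sp67, sp68.

22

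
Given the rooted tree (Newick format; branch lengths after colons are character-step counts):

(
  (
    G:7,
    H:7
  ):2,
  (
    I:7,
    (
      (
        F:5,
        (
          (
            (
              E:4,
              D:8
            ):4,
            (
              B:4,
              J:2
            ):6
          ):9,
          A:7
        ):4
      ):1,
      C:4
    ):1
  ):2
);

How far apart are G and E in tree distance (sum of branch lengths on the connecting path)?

34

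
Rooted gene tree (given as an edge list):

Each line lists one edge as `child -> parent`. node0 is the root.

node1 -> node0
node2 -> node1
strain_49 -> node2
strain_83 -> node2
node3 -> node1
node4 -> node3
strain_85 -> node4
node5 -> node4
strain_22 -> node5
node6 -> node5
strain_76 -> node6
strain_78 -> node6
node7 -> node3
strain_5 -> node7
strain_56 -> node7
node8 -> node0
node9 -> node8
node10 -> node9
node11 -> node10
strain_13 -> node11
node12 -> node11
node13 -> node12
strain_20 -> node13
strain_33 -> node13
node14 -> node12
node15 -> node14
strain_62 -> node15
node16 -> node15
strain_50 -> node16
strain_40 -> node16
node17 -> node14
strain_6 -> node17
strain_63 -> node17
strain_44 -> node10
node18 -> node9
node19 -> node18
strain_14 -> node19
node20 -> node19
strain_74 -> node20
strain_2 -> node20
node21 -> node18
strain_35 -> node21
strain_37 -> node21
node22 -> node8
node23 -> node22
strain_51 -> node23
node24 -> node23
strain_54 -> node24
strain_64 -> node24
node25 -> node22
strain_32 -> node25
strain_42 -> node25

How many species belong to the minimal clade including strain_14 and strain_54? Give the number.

19

The MRCA of strain_14 and strain_54 is the node subtending ((((strain_13,((strain_20,strain_33),((strain_62,(strain_50,strain_40)),(strain_6,strain_63)))),strain_44),((strain_14,(strain_74,strain_2)),(strain_35,strain_37))),((strain_51,(strain_54,strain_64)),(strain_32,strain_42))).
That clade contains 19 terminal taxa: strain_13, strain_14, strain_2, strain_20, strain_32, strain_33, strain_35, strain_37, strain_40, strain_42, strain_44, strain_50, strain_51, strain_54, strain_6, strain_62, strain_63, strain_64, strain_74.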